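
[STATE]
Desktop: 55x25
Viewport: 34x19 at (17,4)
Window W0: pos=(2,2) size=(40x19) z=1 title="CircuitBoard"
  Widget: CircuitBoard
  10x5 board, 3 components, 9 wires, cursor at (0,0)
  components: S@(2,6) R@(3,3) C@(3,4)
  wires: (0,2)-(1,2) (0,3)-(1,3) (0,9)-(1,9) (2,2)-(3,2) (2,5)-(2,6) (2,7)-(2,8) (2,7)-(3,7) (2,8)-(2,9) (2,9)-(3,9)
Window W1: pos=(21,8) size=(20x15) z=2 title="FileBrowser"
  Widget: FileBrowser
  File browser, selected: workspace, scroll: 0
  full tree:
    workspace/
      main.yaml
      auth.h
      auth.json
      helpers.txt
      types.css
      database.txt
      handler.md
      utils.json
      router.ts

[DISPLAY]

────────────────────────┨         
 6 7 8 9                ┃         
  ·                     ┃         
  │                     ┃         
  · ┏━━━━━━━━━━━━━━━━━━┓┃         
    ┃ FileBrowser      ┃┃         
    ┠──────────────────┨┃         
    ┃> [-] workspace/  ┃┃         
  R ┃    main.yaml     ┃┃         
    ┃    auth.h        ┃┃         
    ┃    auth.json     ┃┃         
    ┃    helpers.txt   ┃┃         
    ┃    types.css     ┃┃         
    ┃    database.txt  ┃┃         
    ┃    handler.md    ┃┃         
    ┃    utils.json    ┃┃         
━━━━┃    router.ts     ┃┛         
    ┃                  ┃          
    ┗━━━━━━━━━━━━━━━━━━┛          


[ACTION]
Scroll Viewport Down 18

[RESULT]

  ·                     ┃         
  │                     ┃         
  · ┏━━━━━━━━━━━━━━━━━━┓┃         
    ┃ FileBrowser      ┃┃         
    ┠──────────────────┨┃         
    ┃> [-] workspace/  ┃┃         
  R ┃    main.yaml     ┃┃         
    ┃    auth.h        ┃┃         
    ┃    auth.json     ┃┃         
    ┃    helpers.txt   ┃┃         
    ┃    types.css     ┃┃         
    ┃    database.txt  ┃┃         
    ┃    handler.md    ┃┃         
    ┃    utils.json    ┃┃         
━━━━┃    router.ts     ┃┛         
    ┃                  ┃          
    ┗━━━━━━━━━━━━━━━━━━┛          
                                  
                                  


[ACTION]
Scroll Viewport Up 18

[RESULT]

                                  
                                  
━━━━━━━━━━━━━━━━━━━━━━━━┓         
                        ┃         
────────────────────────┨         
 6 7 8 9                ┃         
  ·                     ┃         
  │                     ┃         
  · ┏━━━━━━━━━━━━━━━━━━┓┃         
    ┃ FileBrowser      ┃┃         
    ┠──────────────────┨┃         
    ┃> [-] workspace/  ┃┃         
  R ┃    main.yaml     ┃┃         
    ┃    auth.h        ┃┃         
    ┃    auth.json     ┃┃         
    ┃    helpers.txt   ┃┃         
    ┃    types.css     ┃┃         
    ┃    database.txt  ┃┃         
    ┃    handler.md    ┃┃         


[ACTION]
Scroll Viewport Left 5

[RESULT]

                                  
                                  
━━━━━━━━━━━━━━━━━━━━━━━━━━━━━┓    
oard                         ┃    
─────────────────────────────┨    
3 4 5 6 7 8 9                ┃    
   ·   ·                     ┃    
   │   │                     ┃    
   ·   · ┏━━━━━━━━━━━━━━━━━━┓┃    
         ┃ FileBrowser      ┃┃    
   ·     ┠──────────────────┨┃    
   │     ┃> [-] workspace/  ┃┃    
   ·   R ┃    main.yaml     ┃┃    
         ┃    auth.h        ┃┃    
         ┃    auth.json     ┃┃    
0,0)     ┃    helpers.txt   ┃┃    
         ┃    types.css     ┃┃    
         ┃    database.txt  ┃┃    
         ┃    handler.md    ┃┃    


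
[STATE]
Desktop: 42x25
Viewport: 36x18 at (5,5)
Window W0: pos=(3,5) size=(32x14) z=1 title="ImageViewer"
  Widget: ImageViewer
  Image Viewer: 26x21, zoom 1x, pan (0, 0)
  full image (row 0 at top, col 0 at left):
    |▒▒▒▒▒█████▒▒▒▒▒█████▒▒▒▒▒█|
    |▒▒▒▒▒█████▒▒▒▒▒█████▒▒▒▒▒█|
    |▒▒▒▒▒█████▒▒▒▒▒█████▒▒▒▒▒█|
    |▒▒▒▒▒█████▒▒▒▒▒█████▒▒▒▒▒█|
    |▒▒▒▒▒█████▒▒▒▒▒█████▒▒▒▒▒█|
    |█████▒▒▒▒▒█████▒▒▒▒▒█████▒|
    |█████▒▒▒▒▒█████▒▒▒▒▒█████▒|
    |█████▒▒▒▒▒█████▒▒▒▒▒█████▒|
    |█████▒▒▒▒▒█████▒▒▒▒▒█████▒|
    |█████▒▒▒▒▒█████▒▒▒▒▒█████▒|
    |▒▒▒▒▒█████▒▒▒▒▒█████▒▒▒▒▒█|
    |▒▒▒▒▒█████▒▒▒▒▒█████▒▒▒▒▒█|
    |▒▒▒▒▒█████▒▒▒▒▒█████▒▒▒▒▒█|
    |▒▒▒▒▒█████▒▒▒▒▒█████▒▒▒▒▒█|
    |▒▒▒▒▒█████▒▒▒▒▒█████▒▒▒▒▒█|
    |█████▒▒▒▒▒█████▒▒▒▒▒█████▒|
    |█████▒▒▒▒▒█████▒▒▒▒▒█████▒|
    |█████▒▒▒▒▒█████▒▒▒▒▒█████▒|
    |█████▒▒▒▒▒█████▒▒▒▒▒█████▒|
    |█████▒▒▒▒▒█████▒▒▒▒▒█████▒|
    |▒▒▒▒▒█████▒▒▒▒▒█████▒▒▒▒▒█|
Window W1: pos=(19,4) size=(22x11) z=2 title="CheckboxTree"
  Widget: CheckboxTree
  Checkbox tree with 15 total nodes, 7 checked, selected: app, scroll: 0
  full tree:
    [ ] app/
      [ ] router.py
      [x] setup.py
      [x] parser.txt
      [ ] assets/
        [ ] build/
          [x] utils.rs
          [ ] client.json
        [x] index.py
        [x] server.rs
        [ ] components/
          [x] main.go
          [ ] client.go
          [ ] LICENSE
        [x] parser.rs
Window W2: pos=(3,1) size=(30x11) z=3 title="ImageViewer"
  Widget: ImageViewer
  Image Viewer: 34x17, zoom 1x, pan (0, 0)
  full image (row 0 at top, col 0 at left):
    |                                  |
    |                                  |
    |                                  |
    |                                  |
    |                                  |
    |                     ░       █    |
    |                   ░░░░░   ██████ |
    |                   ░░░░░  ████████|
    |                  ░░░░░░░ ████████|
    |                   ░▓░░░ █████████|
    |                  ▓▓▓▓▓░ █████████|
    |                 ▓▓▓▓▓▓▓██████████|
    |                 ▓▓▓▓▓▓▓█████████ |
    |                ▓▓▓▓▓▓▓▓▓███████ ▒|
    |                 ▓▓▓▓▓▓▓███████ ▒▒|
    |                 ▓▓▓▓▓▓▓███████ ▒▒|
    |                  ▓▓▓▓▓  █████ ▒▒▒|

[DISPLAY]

                           ┃       ┃
                           ┃───────┨
                           ┃       ┃
                           ┃.py    ┃
                    ░      ┃py     ┃
                  ░░░░░   █┃.txt   ┃
━━━━━━━━━━━━━━━━━━━━━━━━━━━┛/      ┃
▒▒▒▒█████▒▒▒▒▒┃     [-] build/     ┃
████▒▒▒▒▒█████┃       [x] utils.rs ┃
████▒▒▒▒▒█████┗━━━━━━━━━━━━━━━━━━━━┛
████▒▒▒▒▒█████▒▒▒▒▒█████▒    ┃      
████▒▒▒▒▒█████▒▒▒▒▒█████▒    ┃      
████▒▒▒▒▒█████▒▒▒▒▒█████▒    ┃      
━━━━━━━━━━━━━━━━━━━━━━━━━━━━━┛      
                                    
                                    
                                    
                                    


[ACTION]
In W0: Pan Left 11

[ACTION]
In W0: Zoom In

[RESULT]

                           ┃       ┃
                           ┃───────┨
                           ┃       ┃
                           ┃.py    ┃
                    ░      ┃py     ┃
                  ░░░░░   █┃.txt   ┃
━━━━━━━━━━━━━━━━━━━━━━━━━━━┛/      ┃
▒▒▒▒▒▒▒▒▒█████┃     [-] build/     ┃
▒▒▒▒▒▒▒▒▒█████┃       [x] utils.rs ┃
▒▒▒▒▒▒▒▒▒█████┗━━━━━━━━━━━━━━━━━━━━┛
▒▒▒▒▒▒▒▒▒██████████▒▒▒▒▒▒▒▒▒▒┃      
▒▒▒▒▒▒▒▒▒██████████▒▒▒▒▒▒▒▒▒▒┃      
▒▒▒▒▒▒▒▒▒██████████▒▒▒▒▒▒▒▒▒▒┃      
━━━━━━━━━━━━━━━━━━━━━━━━━━━━━┛      
                                    
                                    
                                    
                                    


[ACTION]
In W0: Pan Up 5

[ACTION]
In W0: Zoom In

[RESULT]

                           ┃       ┃
                           ┃───────┨
                           ┃       ┃
                           ┃.py    ┃
                    ░      ┃py     ┃
                  ░░░░░   █┃.txt   ┃
━━━━━━━━━━━━━━━━━━━━━━━━━━━┛/      ┃
▒▒▒▒▒▒▒▒▒▒▒▒▒▒┃     [-] build/     ┃
▒▒▒▒▒▒▒▒▒▒▒▒▒▒┃       [x] utils.rs ┃
▒▒▒▒▒▒▒▒▒▒▒▒▒▒┗━━━━━━━━━━━━━━━━━━━━┛
▒▒▒▒▒▒▒▒▒▒▒▒▒▒███████████████┃      
▒▒▒▒▒▒▒▒▒▒▒▒▒▒███████████████┃      
▒▒▒▒▒▒▒▒▒▒▒▒▒▒███████████████┃      
━━━━━━━━━━━━━━━━━━━━━━━━━━━━━┛      
                                    
                                    
                                    
                                    


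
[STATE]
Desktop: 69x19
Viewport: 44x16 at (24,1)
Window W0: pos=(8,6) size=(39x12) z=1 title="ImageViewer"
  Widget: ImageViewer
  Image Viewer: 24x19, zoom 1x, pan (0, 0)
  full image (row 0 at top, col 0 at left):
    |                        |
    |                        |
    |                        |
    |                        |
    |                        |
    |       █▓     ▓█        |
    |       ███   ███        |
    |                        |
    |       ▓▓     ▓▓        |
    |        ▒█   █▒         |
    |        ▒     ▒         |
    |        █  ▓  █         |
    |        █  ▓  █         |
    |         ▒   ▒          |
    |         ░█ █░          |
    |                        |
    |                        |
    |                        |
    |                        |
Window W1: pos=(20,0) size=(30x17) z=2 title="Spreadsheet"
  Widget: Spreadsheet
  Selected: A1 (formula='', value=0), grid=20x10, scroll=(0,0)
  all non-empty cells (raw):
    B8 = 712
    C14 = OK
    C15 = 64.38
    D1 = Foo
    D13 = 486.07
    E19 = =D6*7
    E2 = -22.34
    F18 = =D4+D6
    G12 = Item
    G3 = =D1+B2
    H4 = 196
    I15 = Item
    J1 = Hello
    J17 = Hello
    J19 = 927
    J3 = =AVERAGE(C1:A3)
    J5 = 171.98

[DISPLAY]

readsheet                ┃                  
─────────────────────────┨                  
                         ┃                  
    A       B       C    ┃                  
-------------------------┃                  
      [0]       0       0┃                  
        0       0       0┃                  
        0       0       0┃                  
        0       0       0┃                  
        0       0       0┃                  
        0       0       0┃                  
        0       0       0┃                  
        0     712       0┃                  
        0       0       0┃                  
        0       0       0┃                  
━━━━━━━━━━━━━━━━━━━━━━━━━┛                  


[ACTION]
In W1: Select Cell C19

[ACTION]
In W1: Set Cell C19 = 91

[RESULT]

readsheet                ┃                  
─────────────────────────┨                  
: 91                     ┃                  
    A       B       C    ┃                  
-------------------------┃                  
        0       0       0┃                  
        0       0       0┃                  
        0       0       0┃                  
        0       0       0┃                  
        0       0       0┃                  
        0       0       0┃                  
        0       0       0┃                  
        0     712       0┃                  
        0       0       0┃                  
        0       0       0┃                  
━━━━━━━━━━━━━━━━━━━━━━━━━┛                  


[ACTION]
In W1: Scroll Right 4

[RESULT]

readsheet                ┃                  
─────────────────────────┨                  
: 91                     ┃                  
    E       F       G    ┃                  
-------------------------┃                  
        0       0       0┃                  
   -22.34       0       0┃                  
        0       0#ERR!   ┃                  
        0       0       0┃                  
        0       0       0┃                  
        0       0       0┃                  
        0       0       0┃                  
        0       0       0┃                  
        0       0       0┃                  
        0       0       0┃                  
━━━━━━━━━━━━━━━━━━━━━━━━━┛                  


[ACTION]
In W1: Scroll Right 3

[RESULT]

readsheet                ┃                  
─────────────────────────┨                  
: 91                     ┃                  
    H       I       J    ┃                  
-------------------------┃                  
        0       0Hello   ┃                  
        0       0       0┃                  
        0       0       0┃                  
      196       0       0┃                  
        0       0  171.98┃                  
        0       0       0┃                  
        0       0       0┃                  
        0       0       0┃                  
        0       0       0┃                  
        0       0       0┃                  
━━━━━━━━━━━━━━━━━━━━━━━━━┛                  


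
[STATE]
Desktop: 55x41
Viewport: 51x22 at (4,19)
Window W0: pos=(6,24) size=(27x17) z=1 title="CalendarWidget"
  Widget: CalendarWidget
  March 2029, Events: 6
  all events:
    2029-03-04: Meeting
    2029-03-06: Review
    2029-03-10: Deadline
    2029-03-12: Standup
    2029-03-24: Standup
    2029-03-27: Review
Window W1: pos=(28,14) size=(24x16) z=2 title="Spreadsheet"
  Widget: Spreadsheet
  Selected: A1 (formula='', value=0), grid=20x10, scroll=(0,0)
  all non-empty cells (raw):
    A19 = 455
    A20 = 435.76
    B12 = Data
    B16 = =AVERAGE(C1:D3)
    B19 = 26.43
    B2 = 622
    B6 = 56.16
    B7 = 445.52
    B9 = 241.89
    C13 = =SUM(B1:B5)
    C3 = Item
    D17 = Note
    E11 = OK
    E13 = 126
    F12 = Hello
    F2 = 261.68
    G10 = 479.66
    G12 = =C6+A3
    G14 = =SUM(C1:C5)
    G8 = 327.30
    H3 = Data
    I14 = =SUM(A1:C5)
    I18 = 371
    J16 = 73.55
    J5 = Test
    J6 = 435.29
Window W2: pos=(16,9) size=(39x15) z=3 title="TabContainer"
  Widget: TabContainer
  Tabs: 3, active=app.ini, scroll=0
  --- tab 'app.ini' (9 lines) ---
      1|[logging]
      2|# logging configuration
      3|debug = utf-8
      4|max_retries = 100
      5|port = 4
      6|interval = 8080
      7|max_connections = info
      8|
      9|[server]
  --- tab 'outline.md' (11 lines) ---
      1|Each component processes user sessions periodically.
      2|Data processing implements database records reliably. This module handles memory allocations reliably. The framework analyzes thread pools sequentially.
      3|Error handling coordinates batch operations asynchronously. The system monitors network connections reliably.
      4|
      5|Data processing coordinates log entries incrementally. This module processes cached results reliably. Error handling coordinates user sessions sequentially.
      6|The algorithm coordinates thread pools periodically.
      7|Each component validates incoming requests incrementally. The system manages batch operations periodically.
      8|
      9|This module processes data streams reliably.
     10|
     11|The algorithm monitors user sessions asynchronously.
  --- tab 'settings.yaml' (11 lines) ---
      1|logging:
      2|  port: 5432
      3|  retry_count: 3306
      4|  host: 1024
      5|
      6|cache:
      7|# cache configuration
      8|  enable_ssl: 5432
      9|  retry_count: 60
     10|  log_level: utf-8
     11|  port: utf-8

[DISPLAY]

            ┃interval = 8080                      ┃
            ┃max_connections = info               ┃
            ┃                                     ┃
            ┃[server]                             ┃
            ┗━━━━━━━━━━━━━━━━━━━━━━━━━━━━━━━━━━━━━┛
  ┏━━━━━━━━━━━━━━━━━━━━━┃  5        0       0  ┃   
  ┃ CalendarWidget      ┃  6        0   56.16  ┃   
  ┠─────────────────────┃  7        0  445.52  ┃   
  ┃        March 2029   ┃  8        0       0  ┃   
  ┃Mo Tu We Th Fr Sa Su ┃  9        0  241.89  ┃   
  ┃          1  2  3  4*┗━━━━━━━━━━━━━━━━━━━━━━┛   
  ┃ 5  6*  7  8  9 10* 11   ┃                      
  ┃12* 13 14 15 16 17 18    ┃                      
  ┃19 20 21 22 23 24* 25    ┃                      
  ┃26 27* 28 29 30 31       ┃                      
  ┃                         ┃                      
  ┃                         ┃                      
  ┃                         ┃                      
  ┃                         ┃                      
  ┃                         ┃                      
  ┃                         ┃                      
  ┗━━━━━━━━━━━━━━━━━━━━━━━━━┛                      


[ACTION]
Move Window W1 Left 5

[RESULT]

            ┃interval = 8080                      ┃
            ┃max_connections = info               ┃
            ┃                                     ┃
            ┃[server]                             ┃
            ┗━━━━━━━━━━━━━━━━━━━━━━━━━━━━━━━━━━━━━┛
  ┏━━━━━━━━━━━━━━━━┃  5        0       0  ┃        
  ┃ CalendarWidget ┃  6        0   56.16  ┃        
  ┠────────────────┃  7        0  445.52  ┃        
  ┃        March 20┃  8        0       0  ┃        
  ┃Mo Tu We Th Fr S┃  9        0  241.89  ┃        
  ┃          1  2  ┗━━━━━━━━━━━━━━━━━━━━━━┛        
  ┃ 5  6*  7  8  9 10* 11   ┃                      
  ┃12* 13 14 15 16 17 18    ┃                      
  ┃19 20 21 22 23 24* 25    ┃                      
  ┃26 27* 28 29 30 31       ┃                      
  ┃                         ┃                      
  ┃                         ┃                      
  ┃                         ┃                      
  ┃                         ┃                      
  ┃                         ┃                      
  ┃                         ┃                      
  ┗━━━━━━━━━━━━━━━━━━━━━━━━━┛                      


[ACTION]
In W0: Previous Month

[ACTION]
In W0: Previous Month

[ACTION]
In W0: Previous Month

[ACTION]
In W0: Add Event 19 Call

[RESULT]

            ┃interval = 8080                      ┃
            ┃max_connections = info               ┃
            ┃                                     ┃
            ┃[server]                             ┃
            ┗━━━━━━━━━━━━━━━━━━━━━━━━━━━━━━━━━━━━━┛
  ┏━━━━━━━━━━━━━━━━┃  5        0       0  ┃        
  ┃ CalendarWidget ┃  6        0   56.16  ┃        
  ┠────────────────┃  7        0  445.52  ┃        
  ┃      December 2┃  8        0       0  ┃        
  ┃Mo Tu We Th Fr S┃  9        0  241.89  ┃        
  ┃             1  ┗━━━━━━━━━━━━━━━━━━━━━━┛        
  ┃ 4  5  6  7  8  9 10     ┃                      
  ┃11 12 13 14 15 16 17     ┃                      
  ┃18 19* 20 21 22 23 24    ┃                      
  ┃25 26 27 28 29 30 31     ┃                      
  ┃                         ┃                      
  ┃                         ┃                      
  ┃                         ┃                      
  ┃                         ┃                      
  ┃                         ┃                      
  ┃                         ┃                      
  ┗━━━━━━━━━━━━━━━━━━━━━━━━━┛                      


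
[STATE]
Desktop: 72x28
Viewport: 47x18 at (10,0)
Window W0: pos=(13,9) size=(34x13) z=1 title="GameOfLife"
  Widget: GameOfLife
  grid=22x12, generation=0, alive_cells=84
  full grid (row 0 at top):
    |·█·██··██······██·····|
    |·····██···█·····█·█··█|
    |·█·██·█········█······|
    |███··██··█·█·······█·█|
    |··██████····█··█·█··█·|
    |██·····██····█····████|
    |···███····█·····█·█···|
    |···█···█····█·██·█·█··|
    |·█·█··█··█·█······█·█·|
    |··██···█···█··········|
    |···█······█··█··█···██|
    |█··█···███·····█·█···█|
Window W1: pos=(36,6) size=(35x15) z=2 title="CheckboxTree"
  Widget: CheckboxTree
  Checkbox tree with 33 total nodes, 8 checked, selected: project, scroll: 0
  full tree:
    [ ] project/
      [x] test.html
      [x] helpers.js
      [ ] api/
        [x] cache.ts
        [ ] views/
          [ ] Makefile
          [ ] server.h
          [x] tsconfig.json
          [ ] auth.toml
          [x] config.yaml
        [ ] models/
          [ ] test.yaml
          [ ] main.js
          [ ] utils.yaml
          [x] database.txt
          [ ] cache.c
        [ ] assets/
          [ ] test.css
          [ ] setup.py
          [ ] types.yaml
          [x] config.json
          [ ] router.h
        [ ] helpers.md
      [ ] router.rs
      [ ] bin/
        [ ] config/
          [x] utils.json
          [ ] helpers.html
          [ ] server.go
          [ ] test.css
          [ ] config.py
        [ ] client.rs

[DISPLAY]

                                               
                                               
                                               
                                               
                                               
                                               
                          ┏━━━━━━━━━━━━━━━━━━━━
                          ┃ CheckboxTree       
                          ┠────────────────────
   ┏━━━━━━━━━━━━━━━━━━━━━━┃>[-] project/       
   ┃ GameOfLife           ┃   [x] test.html    
   ┠──────────────────────┃   [x] helpers.js   
   ┃Gen: 0                ┃   [-] api/         
   ┃·█·██·█········█······┃     [x] cache.ts   
   ┃███··██··█·█·······█·█┃     [-] views/     
   ┃··██████····█··█·█··█·┃       [ ] Makefile 
   ┃██·····██····█····████┃       [ ] server.h 
   ┃···███····█·····█·█···┃       [x] tsconfig.


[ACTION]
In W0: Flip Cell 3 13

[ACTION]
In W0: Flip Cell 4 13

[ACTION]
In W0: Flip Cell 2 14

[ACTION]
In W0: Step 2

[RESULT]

                                               
                                               
                                               
                                               
                                               
                                               
                          ┏━━━━━━━━━━━━━━━━━━━━
                          ┃ CheckboxTree       
                          ┠────────────────────
   ┏━━━━━━━━━━━━━━━━━━━━━━┃>[-] project/       
   ┃ GameOfLife           ┃   [x] test.html    
   ┠──────────────────────┃   [x] helpers.js   
   ┃Gen: 2                ┃   [-] api/         
   ┃██···········█···█····┃     [x] cache.ts   
   ┃███··········█·██·····┃     [-] views/     
   ┃················██·███┃       [ ] Makefile 
   ┃·····██·█···█···██····┃       [ ] server.h 
   ┃··███···██·█······███·┃       [x] tsconfig.


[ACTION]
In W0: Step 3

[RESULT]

                                               
                                               
                                               
                                               
                                               
                                               
                          ┏━━━━━━━━━━━━━━━━━━━━
                          ┃ CheckboxTree       
                          ┠────────────────────
   ┏━━━━━━━━━━━━━━━━━━━━━━┃>[-] project/       
   ┃ GameOfLife           ┃   [x] test.html    
   ┠──────────────────────┃   [x] helpers.js   
   ┃Gen: 5                ┃   [-] api/         
   ┃·············█·····█··┃     [x] cache.ts   
   ┃█··█···············██·┃     [-] views/     
   ┃·█··█·········██····██┃       [ ] Makefile 
   ┃·····██········█·█·█·█┃       [ ] server.h 
   ┃··█··█····██···█████·█┃       [x] tsconfig.


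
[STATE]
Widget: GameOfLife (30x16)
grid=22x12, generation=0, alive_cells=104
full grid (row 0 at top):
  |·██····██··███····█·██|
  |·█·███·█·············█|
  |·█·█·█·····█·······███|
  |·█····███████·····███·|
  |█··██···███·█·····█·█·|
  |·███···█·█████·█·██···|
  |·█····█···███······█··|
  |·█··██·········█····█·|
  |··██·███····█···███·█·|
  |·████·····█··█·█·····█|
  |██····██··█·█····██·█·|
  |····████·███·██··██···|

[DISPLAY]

Gen: 0                        
·██····██··███····█·██        
·█·███·█·············█        
·█·█·█·····█·······███        
·█····███████·····███·        
█··██···███·█·····█·█·        
·███···█·█████·█·██···        
·█····█···███······█··        
·█··██·········█····█·        
··██·███····█···███·█·        
·████·····█··█·█·····█        
██····██··█·█····██·█·        
····████·███·██··██···        
                              
                              
                              


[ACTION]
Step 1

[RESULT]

Gen: 1                        
·████·███···█·······██        
██·█·█·██··█··········        
██·█·█···█·██·····█··█        
██·█·███····█·····█···        
█··██·█·············█·        
██·██··█·····█···██···        
██·████··█···██·█·██··        
·█·██··█····█···███·█·        
······█·······████·███        
█···█·······██······██        
██·····██···█···████··        
·····█·███████···███··        
                              
                              
                              


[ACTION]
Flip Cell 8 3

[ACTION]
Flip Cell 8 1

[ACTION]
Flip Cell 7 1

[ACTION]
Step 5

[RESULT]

Gen: 6                        
········███···········        
··█····█···█··········        
···█····███·█······█··        
········█···········█·        
·······█·········██···        
·····██·█·····██████··        
███·█·········██······        
█··█·██··········██···        
█·····██··············        
█··█····██··██········        
█·█···███···█·········        
███···················        
                              
                              
                              


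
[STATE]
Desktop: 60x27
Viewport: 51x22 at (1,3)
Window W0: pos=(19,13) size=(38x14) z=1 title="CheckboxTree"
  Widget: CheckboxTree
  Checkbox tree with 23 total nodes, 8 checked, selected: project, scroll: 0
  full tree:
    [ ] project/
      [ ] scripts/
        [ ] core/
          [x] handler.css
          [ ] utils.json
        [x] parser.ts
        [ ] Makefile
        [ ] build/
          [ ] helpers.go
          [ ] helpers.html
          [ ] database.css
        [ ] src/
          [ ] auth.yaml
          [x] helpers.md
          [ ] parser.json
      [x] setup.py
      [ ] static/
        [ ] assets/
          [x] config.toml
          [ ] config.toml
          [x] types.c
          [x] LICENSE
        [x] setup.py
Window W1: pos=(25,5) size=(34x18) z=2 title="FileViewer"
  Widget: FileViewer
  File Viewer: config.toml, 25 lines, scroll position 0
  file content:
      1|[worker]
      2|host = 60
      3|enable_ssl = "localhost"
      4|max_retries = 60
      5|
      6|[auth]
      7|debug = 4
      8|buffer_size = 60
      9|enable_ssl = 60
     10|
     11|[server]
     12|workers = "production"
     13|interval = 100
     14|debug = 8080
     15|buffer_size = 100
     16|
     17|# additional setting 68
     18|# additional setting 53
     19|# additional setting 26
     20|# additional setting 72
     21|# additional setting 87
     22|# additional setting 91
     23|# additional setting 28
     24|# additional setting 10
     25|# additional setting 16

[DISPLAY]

                                                   
                                                   
                        ┏━━━━━━━━━━━━━━━━━━━━━━━━━━
                        ┃ FileViewer               
                        ┠──────────────────────────
                        ┃[worker]                  
                        ┃host = 60                 
                        ┃enable_ssl = "localhost"  
                        ┃max_retries = 60          
                        ┃                          
                  ┏━━━━━┃[auth]                    
                  ┃ Chec┃debug = 4                 
                  ┠─────┃buffer_size = 60          
                  ┃>[-] ┃enable_ssl = 60           
                  ┃   [-┃                          
                  ┃     ┃[server]                  
                  ┃     ┃workers = "production"    
                  ┃     ┃interval = 100            
                  ┃     ┃debug = 8080              
                  ┃     ┗━━━━━━━━━━━━━━━━━━━━━━━━━━
                  ┃     [ ] build/                 
                  ┃       [ ] helpers.go           


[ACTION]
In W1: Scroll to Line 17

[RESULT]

                                                   
                                                   
                        ┏━━━━━━━━━━━━━━━━━━━━━━━━━━
                        ┃ FileViewer               
                        ┠──────────────────────────
                        ┃workers = "production"    
                        ┃interval = 100            
                        ┃debug = 8080              
                        ┃buffer_size = 100         
                        ┃                          
                  ┏━━━━━┃# additional setting 68   
                  ┃ Chec┃# additional setting 53   
                  ┠─────┃# additional setting 26   
                  ┃>[-] ┃# additional setting 72   
                  ┃   [-┃# additional setting 87   
                  ┃     ┃# additional setting 91   
                  ┃     ┃# additional setting 28   
                  ┃     ┃# additional setting 10   
                  ┃     ┃# additional setting 16   
                  ┃     ┗━━━━━━━━━━━━━━━━━━━━━━━━━━
                  ┃     [ ] build/                 
                  ┃       [ ] helpers.go           


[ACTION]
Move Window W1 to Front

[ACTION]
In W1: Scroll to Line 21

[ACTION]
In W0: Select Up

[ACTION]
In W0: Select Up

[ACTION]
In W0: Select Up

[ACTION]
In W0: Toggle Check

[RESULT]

                                                   
                                                   
                        ┏━━━━━━━━━━━━━━━━━━━━━━━━━━
                        ┃ FileViewer               
                        ┠──────────────────────────
                        ┃workers = "production"    
                        ┃interval = 100            
                        ┃debug = 8080              
                        ┃buffer_size = 100         
                        ┃                          
                  ┏━━━━━┃# additional setting 68   
                  ┃ Chec┃# additional setting 53   
                  ┠─────┃# additional setting 26   
                  ┃>[x] ┃# additional setting 72   
                  ┃   [x┃# additional setting 87   
                  ┃     ┃# additional setting 91   
                  ┃     ┃# additional setting 28   
                  ┃     ┃# additional setting 10   
                  ┃     ┃# additional setting 16   
                  ┃     ┗━━━━━━━━━━━━━━━━━━━━━━━━━━
                  ┃     [x] build/                 
                  ┃       [x] helpers.go           


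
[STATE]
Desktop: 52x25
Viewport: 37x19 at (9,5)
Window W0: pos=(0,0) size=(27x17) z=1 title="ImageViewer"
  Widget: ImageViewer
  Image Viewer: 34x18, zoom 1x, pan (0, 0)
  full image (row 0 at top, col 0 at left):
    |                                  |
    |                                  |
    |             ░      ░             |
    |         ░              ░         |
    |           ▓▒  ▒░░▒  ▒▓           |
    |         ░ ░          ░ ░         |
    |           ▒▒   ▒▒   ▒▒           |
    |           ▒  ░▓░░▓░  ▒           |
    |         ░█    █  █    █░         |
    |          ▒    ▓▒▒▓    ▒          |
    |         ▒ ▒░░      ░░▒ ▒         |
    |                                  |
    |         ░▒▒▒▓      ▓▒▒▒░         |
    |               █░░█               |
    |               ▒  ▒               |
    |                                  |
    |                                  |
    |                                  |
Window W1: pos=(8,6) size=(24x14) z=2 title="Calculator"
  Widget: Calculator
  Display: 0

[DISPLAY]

     ░      ░    ┃                   
━━━━━━━━━━━━━━━━━━━━━━┓              
 Calculator           ┃              
──────────────────────┨              
                     0┃              
┌───┬───┬───┬───┐     ┃              
│ 7 │ 8 │ 9 │ ÷ │     ┃              
├───┼───┼───┼───┤     ┃              
│ 4 │ 5 │ 6 │ × │     ┃              
├───┼───┼───┼───┤     ┃              
│ 1 │ 2 │ 3 │ - │     ┃              
├───┼───┼───┼───┤     ┃              
│ 0 │ . │ = │ + │     ┃              
└───┴───┴───┴───┘     ┃              
━━━━━━━━━━━━━━━━━━━━━━┛              
                                     
                                     
                                     
                                     


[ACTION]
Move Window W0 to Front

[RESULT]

     ░      ░    ┃                   
 ░              ░┃━━━━┓              
   ▓▒  ▒░░▒  ▒▓  ┃    ┃              
 ░ ░          ░ ░┃────┨              
   ▒▒   ▒▒   ▒▒  ┃   0┃              
   ▒  ░▓░░▓░  ▒  ┃    ┃              
 ░█    █  █    █░┃    ┃              
  ▒    ▓▒▒▓    ▒ ┃    ┃              
 ▒ ▒░░      ░░▒ ▒┃    ┃              
                 ┃    ┃              
 ░▒▒▒▓      ▓▒▒▒░┃    ┃              
━━━━━━━━━━━━━━━━━┛    ┃              
│ 0 │ . │ = │ + │     ┃              
└───┴───┴───┴───┘     ┃              
━━━━━━━━━━━━━━━━━━━━━━┛              
                                     
                                     
                                     
                                     


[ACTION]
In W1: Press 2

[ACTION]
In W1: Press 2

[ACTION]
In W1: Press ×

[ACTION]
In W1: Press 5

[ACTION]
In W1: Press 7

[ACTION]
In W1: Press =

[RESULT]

     ░      ░    ┃                   
 ░              ░┃━━━━┓              
   ▓▒  ▒░░▒  ▒▓  ┃    ┃              
 ░ ░          ░ ░┃────┨              
   ▒▒   ▒▒   ▒▒  ┃1254┃              
   ▒  ░▓░░▓░  ▒  ┃    ┃              
 ░█    █  █    █░┃    ┃              
  ▒    ▓▒▒▓    ▒ ┃    ┃              
 ▒ ▒░░      ░░▒ ▒┃    ┃              
                 ┃    ┃              
 ░▒▒▒▓      ▓▒▒▒░┃    ┃              
━━━━━━━━━━━━━━━━━┛    ┃              
│ 0 │ . │ = │ + │     ┃              
└───┴───┴───┴───┘     ┃              
━━━━━━━━━━━━━━━━━━━━━━┛              
                                     
                                     
                                     
                                     
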